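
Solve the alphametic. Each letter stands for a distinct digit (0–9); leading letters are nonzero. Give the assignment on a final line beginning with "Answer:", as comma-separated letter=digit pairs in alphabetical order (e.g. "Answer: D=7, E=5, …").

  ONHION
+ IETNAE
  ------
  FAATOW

Step 1. [col 1: N + E ≡ W (mod 10)] several values work for W in column 1 (N + E ≡ W (mod 10), carry-in 0); try W=9, so W=9.
Step 2. [col 1: N + E ≡ W (mod 10)] column 1 (N + E ≡ W (mod 10), carry-in 0) doesn't pin N yet; pick N=3 and continue. So N=3.
Step 3. [col 1: N + E ≡ W (mod 10)] column 1 reads N+E+carry(0)=W with N=3, W=9; with digits 3,9 already taken and all letters distinct, the only value for E is 6, so E=6.
Step 4. [col 2: O + A ≡ O (mod 10)] in column 2 we have O+A≡O with carry-in 0; given nothing yet and digits 3,6,9 already taken and all letters distinct, that pins A to 0. So A=0.
Step 5. [col 2: O + A ≡ O (mod 10)] column 2 (O + A ≡ O (mod 10), carry-in 0) doesn't pin O yet; pick O=1 and continue, so O=1.
Step 6. [col 3: I + N ≡ T (mod 10)] no forcing yet in column 3 (carry-in 0); T=8 is free and consistent — try it, so T=8.
Step 7. [col 3: I + N ≡ T (mod 10)] in column 3 we have I+N≡T with carry-in 0; given N=3, T=8 and digits 0,1,3,6,8,9 already taken and all letters distinct, that pins I to 5, so I=5.
Step 8. [col 4: H + T ≡ A (mod 10)] from column 4 (T=8, A=0, carry-in 0, digits 0,1,3,5,6,8,9 already taken and all letters distinct): H must equal 2, so H=2.
Step 9. [col 6: O + I ≡ F (mod 10)] column 6 reads O+I+carry(1)=F with O=1, I=5; with digits 0,1,2,3,5,6,8,9 already taken and all letters distinct, the only value for F is 7, so F=7.

Answer: A=0, E=6, F=7, H=2, I=5, N=3, O=1, T=8, W=9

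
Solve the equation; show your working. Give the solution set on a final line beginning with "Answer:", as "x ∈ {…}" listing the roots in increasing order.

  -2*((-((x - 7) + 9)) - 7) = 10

Step 1. [-2*((-((x - 7) + 9)) - 7) = 10] divide by the outer -2 ⇒ div: (-((x - 7) + 9)) - 7 = -5.
Step 2. [(-((x - 7) + 9)) - 7 = -5] the outer -7 inverts by adding 7 ⇒ sub: -((x - 7) + 9) = 2.
Step 3. [-((x - 7) + 9) = 2] LHS negated; negate both sides ⇒ neg: (x - 7) + 9 = -2.
Step 4. [(x - 7) + 9 = -2] 9 comes off first (subtract 9) ⇒ sub: x - 7 = -11.
Step 5. [x - 7 = -11] peel the -7: add 7 from each side, so sub: x = -4.

Answer: x ∈ {-4}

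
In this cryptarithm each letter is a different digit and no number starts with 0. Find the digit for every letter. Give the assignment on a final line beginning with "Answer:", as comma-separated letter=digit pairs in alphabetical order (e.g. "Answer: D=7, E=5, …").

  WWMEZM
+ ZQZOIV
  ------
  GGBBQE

Step 1. [col 1: M + V ≡ E (mod 10)] column 1 (M + V ≡ E (mod 10), carry-in 0) doesn't pin V yet; pick V=3 and continue ⇒ V=3.
Step 2. [col 1: M + V ≡ E (mod 10)] column 1 (M + V ≡ E (mod 10), carry-in 0) doesn't pin M yet; pick M=2 and continue, so M=2.
Step 3. [col 1: M + V ≡ E (mod 10)] from column 1 (M=2, V=3, carry-in 0, digits 2,3 already taken and all letters distinct): E must equal 5, so E=5.
Step 4. [col 2: Z + I ≡ Q (mod 10)] several values work for Z in column 2 (Z + I ≡ Q (mod 10), carry-in 0); try Z=7 ⇒ Z=7.
Step 5. [col 2: Z + I ≡ Q (mod 10)] no forcing yet in column 2 (carry-in 0); I=9 is free and consistent — try it ⇒ I=9.
Step 6. [col 2: Z + I ≡ Q (mod 10)] from column 2 (Z=7, I=9, carry-in 0, digits 2,3,5,7,9 already taken and all letters distinct): Q must equal 6. So Q=6.
Step 7. [col 3: E + O ≡ B (mod 10)] B=0 is one option consistent with column 3 (E + O ≡ B (mod 10), carry-in 1) — take it ⇒ B=0.
Step 8. [col 3: E + O ≡ B (mod 10)] in column 3 we have E+O≡B with carry-in 1; given E=5, B=0 and digits 0,2,3,5,6,7,9 already taken and all letters distinct, that pins O to 4, so O=4.
Step 9. [col 5: W + Q ≡ G (mod 10)] column 5 reads W+Q+carry(1)=G with Q=6; with digits 0,2,3,4,5,6,7,9 already taken and all letters distinct, the only value for W is 1 ⇒ W=1.
Step 10. [col 5: W + Q ≡ G (mod 10)] column 5: given W=1, Q=6, carry-in 1, and digits 0,1,2,3,4,5,6,7,9 already taken and all letters distinct, W+Q≡G (mod 10) forces G=8 ⇒ G=8.

Answer: B=0, E=5, G=8, I=9, M=2, O=4, Q=6, V=3, W=1, Z=7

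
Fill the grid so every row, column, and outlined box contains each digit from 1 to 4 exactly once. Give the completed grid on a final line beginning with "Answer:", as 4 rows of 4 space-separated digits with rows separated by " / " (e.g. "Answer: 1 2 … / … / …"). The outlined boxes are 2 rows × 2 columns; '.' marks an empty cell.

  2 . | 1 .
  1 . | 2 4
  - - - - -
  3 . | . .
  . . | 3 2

Step 1. [r1c2∈{3,4}] r1c2 is the only open cell in row 1 admitting 4, so r1c2=4.
Step 2. [r3c2∈{1,2}] in row 3, 2 fits only at r3c2. So r3c2=2.
Step 3. [r1c4∈{3}] r1c4 is down to just 3, so r1c4=3.
Step 4. [r2c2∈{3}] r2c2's peers cover all but 3 ⇒ r2c2=3.
Step 5. [r4c1∈{4}] only 4 remains possible at r4c1 ⇒ r4c1=4.
Step 6. [r3c3∈{4}] nothing but 4 survives at r3c3, so r3c3=4.
Step 7. [r3c4∈{1}] only 1 remains possible at r3c4, so r3c4=1.
Step 8. [r4c2∈{1}] r4c2's peers cover all but 1. So r4c2=1.

Answer: 2 4 1 3 / 1 3 2 4 / 3 2 4 1 / 4 1 3 2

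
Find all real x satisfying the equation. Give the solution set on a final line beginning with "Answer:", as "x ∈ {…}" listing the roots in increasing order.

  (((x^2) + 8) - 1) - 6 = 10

Step 1. [(((x^2) + 8) - 1) - 6 = 10] -6 is outermost — add 6 both sides ⇒ sub: ((x^2) + 8) - 1 = 16.
Step 2. [((x^2) + 8) - 1 = 16] 1 comes off first (add 1) ⇒ sub: (x^2) + 8 = 17.
Step 3. [(x^2) + 8 = 17] 8 comes off first (subtract 8). So sub: x^2 = 9.
Step 4. [x^2 = 9] LHS squared, RHS 9 ≥ 0: apply √ (±). So sqrt: x = 3 or -3.

Answer: x ∈ {-3, 3}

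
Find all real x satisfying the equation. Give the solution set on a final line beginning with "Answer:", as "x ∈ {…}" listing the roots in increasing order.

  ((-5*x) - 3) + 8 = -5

Step 1. [((-5*x) - 3) + 8 = -5] 8 comes off first (subtract 8), so sub: (-5*x) - 3 = -13.
Step 2. [(-5*x) - 3 = -13] add 3: x sits inside (… - 3). So sub: -5*x = -10.
Step 3. [-5*x = -10] -5 out front; divide by -5. So div: x = 2.

Answer: x ∈ {2}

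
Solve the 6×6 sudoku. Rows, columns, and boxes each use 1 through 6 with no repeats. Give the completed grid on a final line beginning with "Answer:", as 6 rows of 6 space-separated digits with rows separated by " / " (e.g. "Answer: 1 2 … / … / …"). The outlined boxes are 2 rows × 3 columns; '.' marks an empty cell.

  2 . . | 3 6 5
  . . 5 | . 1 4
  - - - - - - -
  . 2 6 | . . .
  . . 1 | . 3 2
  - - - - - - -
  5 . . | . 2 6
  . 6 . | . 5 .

Step 1. [r6c1∈{1,3,4}] r6c1 is the only open cell in col 1 admitting 1, so r6c1=1.
Step 2. [r6c4∈{4}] r6c4's peers cover all but 4. So r6c4=4.
Step 3. [r4c2∈{4,5}] across col 2, 5 lands solely at r4c2 ⇒ r4c2=5.
Step 4. [r3c1∈{3,4}] 3 has one home in row 3: r3c1, so r3c1=3.
Step 5. [r1c3∈{4}] r1c3 has the single candidate 4 ⇒ r1c3=4.
Step 6. [r5c3∈{3}] r5c3 is down to just 3, so r5c3=3.
Step 7. [r3c4∈{1,5}] across row 3, 5 lands solely at r3c4. So r3c4=5.
Step 8. [r2c4∈{2}] nothing but 2 survives at r2c4, so r2c4=2.
Step 9. [r1c2∈{1}] nothing but 1 survives at r1c2, so r1c2=1.
Step 10. [r5c2∈{4}] r5c2 is down to just 4 ⇒ r5c2=4.
Step 11. [r6c3∈{2}] nothing but 2 survives at r6c3, so r6c3=2.
Step 12. [r3c5∈{4}] r3c5 is down to just 4. So r3c5=4.
Step 13. [r2c2∈{3}] r2c2 is down to just 3. So r2c2=3.
Step 14. [r2c1∈{6}] nothing but 6 survives at r2c1 ⇒ r2c1=6.
Step 15. [r4c4∈{6}] r4c4 has the single candidate 6 ⇒ r4c4=6.
Step 16. [r5c4∈{1}] r5c4 is down to just 1, so r5c4=1.
Step 17. [r6c6∈{3}] r6c6's peers cover all but 3 ⇒ r6c6=3.
Step 18. [r4c1∈{4}] r4c1 is down to just 4 ⇒ r4c1=4.
Step 19. [r3c6∈{1}] nothing but 1 survives at r3c6. So r3c6=1.

Answer: 2 1 4 3 6 5 / 6 3 5 2 1 4 / 3 2 6 5 4 1 / 4 5 1 6 3 2 / 5 4 3 1 2 6 / 1 6 2 4 5 3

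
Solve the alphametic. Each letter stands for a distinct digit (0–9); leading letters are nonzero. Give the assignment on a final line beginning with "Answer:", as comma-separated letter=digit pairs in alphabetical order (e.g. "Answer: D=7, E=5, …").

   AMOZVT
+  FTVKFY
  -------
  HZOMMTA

Step 1. [col 1: T + Y ≡ A (mod 10)] several values work for A in column 1 (T + Y ≡ A (mod 10), carry-in 0); try A=9 ⇒ A=9.
Step 2. [col 1: T + Y ≡ A (mod 10)] no forcing yet in column 1 (carry-in 0); T=3 is free and consistent — try it ⇒ T=3.
Step 3. [col 1: T + Y ≡ A (mod 10)] in column 1 we have T+Y≡A with carry-in 0; given T=3, A=9 and digits 3,9 already taken and all letters distinct, that pins Y to 6 ⇒ Y=6.
Step 4. [col 2: V + F ≡ T (mod 10)] column 2 (V + F ≡ T (mod 10), carry-in 0) doesn't pin F yet; pick F=8 and continue, so F=8.
Step 5. [col 2: V + F ≡ T (mod 10)] from column 2 (F=8, T=3, carry-in 0, digits 3,6,8,9 already taken and all letters distinct): V must equal 5 ⇒ V=5.
Step 6. [H] adding two 6-digit numbers gives at most 6+1 digits, and here it does — H is that final carry and must be 1 ⇒ H=1.
Step 7. [col 3: Z + K ≡ M (mod 10)] several values work for M in column 3 (Z + K ≡ M (mod 10), carry-in 1); try M=0 ⇒ M=0.
Step 8. [col 3: Z + K ≡ M (mod 10)] column 3 (Z + K ≡ M (mod 10), carry-in 1) doesn't pin Z yet; pick Z=7 and continue ⇒ Z=7.
Step 9. [col 3: Z + K ≡ M (mod 10)] from column 3 (Z=7, M=0, carry-in 1, digits 0,1,3,5,6,7,8,9 already taken and all letters distinct): K must equal 2. So K=2.
Step 10. [col 4: O + V ≡ M (mod 10)] from column 4 (V=5, M=0, carry-in 1, digits 0,1,2,3,5,6,7,8,9 already taken and all letters distinct): O must equal 4. So O=4.

Answer: A=9, F=8, H=1, K=2, M=0, O=4, T=3, V=5, Y=6, Z=7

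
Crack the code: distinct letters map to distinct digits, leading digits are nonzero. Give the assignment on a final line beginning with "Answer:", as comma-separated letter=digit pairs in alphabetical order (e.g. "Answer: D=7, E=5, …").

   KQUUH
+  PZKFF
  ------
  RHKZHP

Step 1. [col 1: H + F ≡ P (mod 10)] H=7 is one option consistent with column 1 (H + F ≡ P (mod 10), carry-in 0) — take it. So H=7.
Step 2. [R] the sum has 6 digits but both addends have 5; that extra leading digit R is the final carry, namely 1 ⇒ R=1.
Step 3. [col 1: H + F ≡ P (mod 10)] F=2 is one option consistent with column 1 (H + F ≡ P (mod 10), carry-in 0) — take it. So F=2.
Step 4. [col 1: H + F ≡ P (mod 10)] from column 1 (H=7, F=2, carry-in 0, digits 1,2,7 already taken and all letters distinct): P must equal 9 ⇒ P=9.
Step 5. [col 2: U + F ≡ H (mod 10)] in column 2 we have U+F≡H with carry-in 0; given F=2, H=7 and digits 1,2,7,9 already taken and all letters distinct, that pins U to 5, so U=5.
Step 6. [col 3: U + K ≡ Z (mod 10)] no forcing yet in column 3 (carry-in 0); Z=3 is free and consistent — try it, so Z=3.
Step 7. [col 3: U + K ≡ Z (mod 10)] from column 3 (U=5, Z=3, carry-in 0, digits 1,2,3,5,7,9 already taken and all letters distinct): K must equal 8. So K=8.
Step 8. [col 4: Q + Z ≡ K (mod 10)] column 4 reads Q+Z+carry(1)=K with Z=3, K=8; with digits 1,2,3,5,7,8,9 already taken and all letters distinct, the only value for Q is 4. So Q=4.

Answer: F=2, H=7, K=8, P=9, Q=4, R=1, U=5, Z=3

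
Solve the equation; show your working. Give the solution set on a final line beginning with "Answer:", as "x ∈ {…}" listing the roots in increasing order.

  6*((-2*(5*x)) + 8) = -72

Step 1. [6*((-2*(5*x)) + 8) = -72] leading coefficient 6: divide by 6 ⇒ div: (-2*(5*x)) + 8 = -12.
Step 2. [(-2*(5*x)) + 8 = -12] subtract 8: x sits inside (… + 8), so sub: -2*(5*x) = -20.
Step 3. [-2*(5*x) = -20] LHS = -2·(…); ÷-2 both sides ⇒ div: 5*x = 10.
Step 4. [5*x = 10] 5·(inner) — divide through by 5 ⇒ div: x = 2.

Answer: x ∈ {2}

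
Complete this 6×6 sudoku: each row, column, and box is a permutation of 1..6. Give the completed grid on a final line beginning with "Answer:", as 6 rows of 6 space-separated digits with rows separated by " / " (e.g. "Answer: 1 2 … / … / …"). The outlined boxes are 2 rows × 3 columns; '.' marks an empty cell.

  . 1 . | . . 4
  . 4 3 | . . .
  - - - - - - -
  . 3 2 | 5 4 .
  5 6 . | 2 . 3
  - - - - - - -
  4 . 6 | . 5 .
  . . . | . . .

Step 1. [r4c5∈{1}] nothing but 1 survives at r4c5. So r4c5=1.
Step 2. [r5c4∈{1,3}] across row 5, 3 lands solely at r5c4 ⇒ r5c4=3.
Step 3. [r1c4∈{6}] only 6 remains possible at r1c4 ⇒ r1c4=6.
Step 4. [r6c3∈{1,5}] col 3 places 1 nowhere but r6c3. So r6c3=1.
Step 5. [r2c5∈{2}] nothing but 2 survives at r2c5 ⇒ r2c5=2.
Step 6. [r5c2∈{2}] only 2 remains possible at r5c2. So r5c2=2.
Step 7. [r3c6∈{6}] nothing but 6 survives at r3c6. So r3c6=6.
Step 8. [r2c6∈{1,5}] in row 2, 5 fits only at r2c6, so r2c6=5.
Step 9. [r1c1∈{2}] only 2 remains possible at r1c1 ⇒ r1c1=2.
Step 10. [r5c6∈{1}] nothing but 1 survives at r5c6 ⇒ r5c6=1.
Step 11. [r6c5∈{6}] nothing but 6 survives at r6c5 ⇒ r6c5=6.
Step 12. [r6c2∈{5}] nothing but 5 survives at r6c2, so r6c2=5.
Step 13. [r6c4∈{4}] r6c4 is down to just 4, so r6c4=4.
Step 14. [r6c1∈{3}] nothing but 3 survives at r6c1, so r6c1=3.
Step 15. [r4c3∈{4}] only 4 remains possible at r4c3, so r4c3=4.
Step 16. [r2c1∈{6}] only 6 remains possible at r2c1, so r2c1=6.
Step 17. [r1c5∈{3}] r1c5's peers cover all but 3. So r1c5=3.
Step 18. [r3c1∈{1}] r3c1's peers cover all but 1 ⇒ r3c1=1.
Step 19. [r2c4∈{1}] nothing but 1 survives at r2c4. So r2c4=1.
Step 20. [r6c6∈{2}] only 2 remains possible at r6c6 ⇒ r6c6=2.
Step 21. [r1c3∈{5}] r1c3 is down to just 5, so r1c3=5.

Answer: 2 1 5 6 3 4 / 6 4 3 1 2 5 / 1 3 2 5 4 6 / 5 6 4 2 1 3 / 4 2 6 3 5 1 / 3 5 1 4 6 2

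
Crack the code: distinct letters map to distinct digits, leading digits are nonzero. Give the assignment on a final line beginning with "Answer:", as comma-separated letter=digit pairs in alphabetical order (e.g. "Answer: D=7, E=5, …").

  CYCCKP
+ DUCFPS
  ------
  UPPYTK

Step 1. [col 1: P + S ≡ K (mod 10)] no forcing yet in column 1 (carry-in 0); P=2 is free and consistent — try it. So P=2.
Step 2. [col 1: P + S ≡ K (mod 10)] no forcing yet in column 1 (carry-in 0); S=5 is free and consistent — try it. So S=5.
Step 3. [col 1: P + S ≡ K (mod 10)] column 1 reads P+S+carry(0)=K with P=2, S=5; with digits 2,5 already taken and all letters distinct, the only value for K is 7. So K=7.
Step 4. [col 2: K + P ≡ T (mod 10)] from column 2 (K=7, P=2, carry-in 0, digits 2,5,7 already taken and all letters distinct): T must equal 9 ⇒ T=9.
Step 5. [col 3: C + F ≡ Y (mod 10)] Y=4 is one option consistent with column 3 (C + F ≡ Y (mod 10), carry-in 0) — take it ⇒ Y=4.
Step 6. [col 3: C + F ≡ Y (mod 10)] F=3 is one option consistent with column 3 (C + F ≡ Y (mod 10), carry-in 0) — take it. So F=3.
Step 7. [col 3: C + F ≡ Y (mod 10)] column 3 reads C+F+carry(0)=Y with F=3, Y=4; with digits 2,3,4,5,7,9 already taken and all letters distinct, the only value for C is 1, so C=1.
Step 8. [col 5: Y + U ≡ P (mod 10)] in column 5 we have Y+U≡P with carry-in 0; given Y=4, P=2 and digits 1,2,3,4,5,7,9 already taken and all letters distinct, that pins U to 8, so U=8.
Step 9. [col 6: C + D ≡ U (mod 10)] in column 6 we have C+D≡U with carry-in 1; given C=1, U=8 and digits 1,2,3,4,5,7,8,9 already taken and all letters distinct, that pins D to 6, so D=6.

Answer: C=1, D=6, F=3, K=7, P=2, S=5, T=9, U=8, Y=4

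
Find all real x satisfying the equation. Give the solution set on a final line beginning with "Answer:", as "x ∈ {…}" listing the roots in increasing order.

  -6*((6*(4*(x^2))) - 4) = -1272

Step 1. [-6*((6*(4*(x^2))) - 4) = -1272] -6 out front; divide by -6. So div: (6*(4*(x^2))) - 4 = 212.
Step 2. [(6*(4*(x^2))) - 4 = 212] peel the -4: add 4 from each side. So sub: 6*(4*(x^2)) = 216.
Step 3. [6*(4*(x^2)) = 216] divide by the outer 6, so div: 4*(x^2) = 36.
Step 4. [4*(x^2) = 36] leading coefficient 4: divide by 4, so div: x^2 = 9.
Step 5. [x^2 = 9] LHS squared, RHS 9 ≥ 0: apply √ (±), so sqrt: x = 3 or -3.

Answer: x ∈ {-3, 3}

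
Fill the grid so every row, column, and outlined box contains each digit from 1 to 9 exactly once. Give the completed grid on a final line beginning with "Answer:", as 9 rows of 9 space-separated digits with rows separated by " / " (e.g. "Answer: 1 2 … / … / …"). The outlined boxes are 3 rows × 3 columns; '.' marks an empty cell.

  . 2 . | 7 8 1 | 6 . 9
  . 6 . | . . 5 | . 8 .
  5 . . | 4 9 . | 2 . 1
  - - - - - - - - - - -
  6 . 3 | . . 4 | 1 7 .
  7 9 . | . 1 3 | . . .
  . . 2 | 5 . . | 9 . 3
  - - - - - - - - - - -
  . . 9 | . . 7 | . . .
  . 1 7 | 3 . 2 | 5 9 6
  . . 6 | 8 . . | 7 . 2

Step 1. [r1c3∈{4}] only 4 remains possible at r1c3, so r1c3=4.
Step 2. [r3c8∈{3}] r3c8's peers cover all but 3, so r3c8=3.
Step 3. [r5c8∈{2,4,5,6}] r5c8 is the only open cell in col 8 admitting 2 ⇒ r5c8=2.
Step 4. [r8c1∈{4,8}] 8 has one home in row 8: r8c1 ⇒ r8c1=8.
Step 5. [r7c7∈{3,4,8}] 3 has one home in col 7: r7c7, so r7c7=3.
Step 6. [r5c7∈{4,8}] r5c7 is the only open cell in col 7 admitting 8 ⇒ r5c7=8.
Step 7. [r5c9∈{4,5}] in row 5, 4 fits only at r5c9 ⇒ r5c9=4.
Step 8. [r9c2∈{3,4,5}] r9c2 is the only open cell in col 2 admitting 3, so r9c2=3.
Step 9. [r9c1∈{4}] r9c1 has the single candidate 4, so r9c1=4.
Step 10. [r5c4∈{6}] only 6 remains possible at r5c4, so r5c4=6.
Step 11. [r4c2∈{5,8}] across row 4, 8 lands solely at r4c2, so r4c2=8.
Step 12. [r4c5∈{2}] r4c5's peers cover all but 2. So r4c5=2.
Step 13. [r7c5∈{4,5,6}] across row 7, 6 lands solely at r7c5 ⇒ r7c5=6.
Step 14. [r2c1∈{1,3,9}] row 2 places 9 nowhere but r2c1, so r2c1=9.
Step 15. [r9c8∈{1}] r9c8 is down to just 1, so r9c8=1.
Step 16. [r2c5∈{3}] r2c5 is down to just 3 ⇒ r2c5=3.
Step 17. [r1c8∈{5}] nothing but 5 survives at r1c8. So r1c8=5.
Step 18. [r6c8∈{6}] nothing but 6 survives at r6c8, so r6c8=6.
Step 19. [r4c4∈{9}] only 9 remains possible at r4c4 ⇒ r4c4=9.
Step 20. [r2c4∈{2}] only 2 remains possible at r2c4, so r2c4=2.
Step 21. [r1c1∈{3}] r1c1 has the single candidate 3 ⇒ r1c1=3.
Step 22. [r4c9∈{5}] nothing but 5 survives at r4c9, so r4c9=5.
Step 23. [r6c1∈{1}] r6c1 is down to just 1, so r6c1=1.
Step 24. [r6c2∈{4}] r6c2's peers cover all but 4, so r6c2=4.
Step 25. [r2c7∈{4}] only 4 remains possible at r2c7 ⇒ r2c7=4.
Step 26. [r5c3∈{5}] nothing but 5 survives at r5c3. So r5c3=5.
Step 27. [r6c5∈{7}] nothing but 7 survives at r6c5. So r6c5=7.
Step 28. [r7c8∈{4}] nothing but 4 survives at r7c8. So r7c8=4.
Step 29. [r7c1∈{2}] r7c1's peers cover all but 2 ⇒ r7c1=2.
Step 30. [r7c9∈{8}] r7c9's peers cover all but 8. So r7c9=8.
Step 31. [r7c4∈{1}] r7c4 is down to just 1 ⇒ r7c4=1.
Step 32. [r3c2∈{7}] only 7 remains possible at r3c2 ⇒ r3c2=7.
Step 33. [r2c9∈{7}] r2c9 has the single candidate 7. So r2c9=7.
Step 34. [r7c2∈{5}] nothing but 5 survives at r7c2, so r7c2=5.
Step 35. [r2c3∈{1}] r2c3 has the single candidate 1 ⇒ r2c3=1.
Step 36. [r8c5∈{4}] r8c5's peers cover all but 4. So r8c5=4.
Step 37. [r9c6∈{9}] r9c6 has the single candidate 9 ⇒ r9c6=9.
Step 38. [r9c5∈{5}] nothing but 5 survives at r9c5. So r9c5=5.
Step 39. [r3c3∈{8}] r3c3 is down to just 8. So r3c3=8.
Step 40. [r6c6∈{8}] r6c6 has the single candidate 8 ⇒ r6c6=8.
Step 41. [r3c6∈{6}] nothing but 6 survives at r3c6. So r3c6=6.

Answer: 3 2 4 7 8 1 6 5 9 / 9 6 1 2 3 5 4 8 7 / 5 7 8 4 9 6 2 3 1 / 6 8 3 9 2 4 1 7 5 / 7 9 5 6 1 3 8 2 4 / 1 4 2 5 7 8 9 6 3 / 2 5 9 1 6 7 3 4 8 / 8 1 7 3 4 2 5 9 6 / 4 3 6 8 5 9 7 1 2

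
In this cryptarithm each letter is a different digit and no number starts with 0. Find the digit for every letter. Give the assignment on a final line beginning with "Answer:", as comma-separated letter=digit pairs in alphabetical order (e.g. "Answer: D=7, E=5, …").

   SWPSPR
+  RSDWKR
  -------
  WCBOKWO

Step 1. [W] adding two 6-digit numbers gives at most 6+1 digits, and here it does — W is that final carry and must be 1 ⇒ W=1.
Step 2. [col 1: R + R ≡ O (mod 10)] no forcing yet in column 1 (carry-in 0); R=3 is free and consistent — try it, so R=3.
Step 3. [col 1: R + R ≡ O (mod 10)] column 1 reads R+R+carry(0)=O with R=3; with digits 1,3 already taken and all letters distinct, the only value for O is 6 ⇒ O=6.
Step 4. [col 2: P + K ≡ W (mod 10)] K=9 is one option consistent with column 2 (P + K ≡ W (mod 10), carry-in 0) — take it ⇒ K=9.
Step 5. [col 2: P + K ≡ W (mod 10)] from column 2 (K=9, W=1, carry-in 0, digits 1,3,6,9 already taken and all letters distinct): P must equal 2, so P=2.
Step 6. [col 3: S + W ≡ K (mod 10)] in column 3 we have S+W≡K with carry-in 1; given W=1, K=9 and digits 1,2,3,6,9 already taken and all letters distinct, that pins S to 7 ⇒ S=7.
Step 7. [col 4: P + D ≡ O (mod 10)] in column 4 we have P+D≡O with carry-in 0; given P=2, O=6 and digits 1,2,3,6,7,9 already taken and all letters distinct, that pins D to 4 ⇒ D=4.
Step 8. [col 5: W + S ≡ B (mod 10)] column 5 reads W+S+carry(0)=B with W=1, S=7; with digits 1,2,3,4,6,7,9 already taken and all letters distinct, the only value for B is 8. So B=8.
Step 9. [col 6: S + R ≡ C (mod 10)] column 6 reads S+R+carry(0)=C with S=7, R=3; with digits 1,2,3,4,6,7,8,9 already taken and all letters distinct, the only value for C is 0 ⇒ C=0.

Answer: B=8, C=0, D=4, K=9, O=6, P=2, R=3, S=7, W=1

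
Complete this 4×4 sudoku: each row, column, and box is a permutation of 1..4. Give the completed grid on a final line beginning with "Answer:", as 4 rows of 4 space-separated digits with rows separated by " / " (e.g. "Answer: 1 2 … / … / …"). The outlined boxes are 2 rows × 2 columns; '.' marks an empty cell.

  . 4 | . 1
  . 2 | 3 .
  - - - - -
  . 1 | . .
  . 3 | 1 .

Step 1. [r3c3∈{2,4}] col 3 places 4 nowhere but r3c3, so r3c3=4.
Step 2. [r3c1∈{2}] nothing but 2 survives at r3c1. So r3c1=2.
Step 3. [r1c3∈{2}] r1c3 is down to just 2. So r1c3=2.
Step 4. [r2c4∈{4}] r2c4 has the single candidate 4. So r2c4=4.
Step 5. [r4c1∈{4}] only 4 remains possible at r4c1 ⇒ r4c1=4.
Step 6. [r3c4∈{3}] r3c4's peers cover all but 3, so r3c4=3.
Step 7. [r2c1∈{1}] r2c1 is down to just 1. So r2c1=1.
Step 8. [r1c1∈{3}] r1c1 has the single candidate 3. So r1c1=3.
Step 9. [r4c4∈{2}] nothing but 2 survives at r4c4. So r4c4=2.

Answer: 3 4 2 1 / 1 2 3 4 / 2 1 4 3 / 4 3 1 2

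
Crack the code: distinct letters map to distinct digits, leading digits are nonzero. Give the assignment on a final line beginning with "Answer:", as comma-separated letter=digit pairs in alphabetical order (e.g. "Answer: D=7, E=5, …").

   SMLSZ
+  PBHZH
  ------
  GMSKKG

Step 1. [col 1: Z + H ≡ G (mod 10)] column 1 (Z + H ≡ G (mod 10), carry-in 0) doesn't pin G yet; pick G=1 and continue. So G=1.
Step 2. [col 1: Z + H ≡ G (mod 10)] no forcing yet in column 1 (carry-in 0); H=9 is free and consistent — try it. So H=9.
Step 3. [col 1: Z + H ≡ G (mod 10)] in column 1 we have Z+H≡G with carry-in 0; given H=9, G=1 and digits 1,9 already taken and all letters distinct, that pins Z to 2 ⇒ Z=2.
Step 4. [col 2: S + Z ≡ K (mod 10)] several values work for S in column 2 (S + Z ≡ K (mod 10), carry-in 1); try S=4 ⇒ S=4.
Step 5. [col 2: S + Z ≡ K (mod 10)] in column 2 we have S+Z≡K with carry-in 1; given S=4, Z=2 and digits 1,2,4,9 already taken and all letters distinct, that pins K to 7. So K=7.
Step 6. [col 3: L + H ≡ K (mod 10)] column 3: given H=9, K=7, carry-in 0, and digits 1,2,4,7,9 already taken and all letters distinct, L+H≡K (mod 10) forces L=8, so L=8.
Step 7. [col 4: M + B ≡ S (mod 10)] column 4 (M + B ≡ S (mod 10), carry-in 1) doesn't pin B yet; pick B=3 and continue. So B=3.
Step 8. [col 4: M + B ≡ S (mod 10)] column 4: given B=3, S=4, carry-in 1, and digits 1,2,3,4,7,8,9 already taken and all letters distinct, M+B≡S (mod 10) forces M=0 ⇒ M=0.
Step 9. [col 5: S + P ≡ M (mod 10)] column 5: given S=4, M=0, carry-in 0, and digits 0,1,2,3,4,7,8,9 already taken and all letters distinct, S+P≡M (mod 10) forces P=6, so P=6.

Answer: B=3, G=1, H=9, K=7, L=8, M=0, P=6, S=4, Z=2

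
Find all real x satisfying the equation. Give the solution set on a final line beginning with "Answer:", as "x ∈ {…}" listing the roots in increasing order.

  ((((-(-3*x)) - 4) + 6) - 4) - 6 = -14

Step 1. [((((-(-3*x)) - 4) + 6) - 4) - 6 = -14] 6 comes off first (add 6), so sub: (((-(-3*x)) - 4) + 6) - 4 = -8.
Step 2. [(((-(-3*x)) - 4) + 6) - 4 = -8] 4 comes off first (add 4), so sub: ((-(-3*x)) - 4) + 6 = -4.
Step 3. [((-(-3*x)) - 4) + 6 = -4] +6 is outermost — subtract 6 both sides, so sub: (-(-3*x)) - 4 = -10.
Step 4. [(-(-3*x)) - 4 = -10] -4 is outermost — add 4 both sides. So sub: -(-3*x) = -6.
Step 5. [-(-3*x) = -6] flip signs both sides ⇒ neg: -3*x = 6.
Step 6. [-3*x = 6] divide by the outer -3, so div: x = -2.

Answer: x ∈ {-2}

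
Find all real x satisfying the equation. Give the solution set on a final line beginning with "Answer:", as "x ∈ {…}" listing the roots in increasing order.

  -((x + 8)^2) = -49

Step 1. [-((x + 8)^2) = -49] LHS negated; negate both sides. So neg: (x + 8)^2 = 49.
Step 2. [(x + 8)^2 = 49] 49 ≥ 0, LHS is (·)² — take ±√. So sqrt: x + 8 = 7 or -7.
Step 3. [x + 8 = 7 or -7] peel the +8: subtract 8 from each side. So sub: x = -1 or -15.

Answer: x ∈ {-15, -1}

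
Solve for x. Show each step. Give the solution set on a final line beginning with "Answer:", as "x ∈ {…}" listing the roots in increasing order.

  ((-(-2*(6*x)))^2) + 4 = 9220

Step 1. [((-(-2*(6*x)))^2) + 4 = 9220] peel the +4: subtract 4 from each side. So sub: (-(-2*(6*x)))^2 = 9216.
Step 2. [(-(-2*(6*x)))^2 = 9216] LHS squared, RHS 9216 ≥ 0: apply √ (±), so sqrt: -(-2*(6*x)) = 96 or -96.
Step 3. [-(-2*(6*x)) = 96 or -96] leading − — multiply by −1 ⇒ neg: -2*(6*x) = -96 or 96.
Step 4. [-2*(6*x) = -96 or 96] LHS = -2·(…); ÷-2 both sides. So div: 6*x = 48 or -48.
Step 5. [6*x = 48 or -48] leading coefficient 6: divide by 6. So div: x = 8 or -8.

Answer: x ∈ {-8, 8}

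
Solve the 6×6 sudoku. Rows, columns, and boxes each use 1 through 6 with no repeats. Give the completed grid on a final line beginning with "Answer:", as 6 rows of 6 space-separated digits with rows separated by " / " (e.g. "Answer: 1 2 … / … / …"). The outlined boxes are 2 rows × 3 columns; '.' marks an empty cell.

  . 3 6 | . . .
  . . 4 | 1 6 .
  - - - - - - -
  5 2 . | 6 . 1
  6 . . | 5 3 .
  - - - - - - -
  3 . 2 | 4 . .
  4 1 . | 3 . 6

Step 1. [r5c6∈{5}] r5c6's peers cover all but 5, so r5c6=5.
Step 2. [r1c4∈{2}] r1c4's peers cover all but 2, so r1c4=2.
Step 3. [r1c6∈{4}] r1c6 is down to just 4, so r1c6=4.
Step 4. [r4c6∈{2}] r4c6 is down to just 2, so r4c6=2.
Step 5. [r1c5∈{5}] only 5 remains possible at r1c5 ⇒ r1c5=5.
Step 6. [r4c2∈{4}] nothing but 4 survives at r4c2 ⇒ r4c2=4.
Step 7. [r6c3∈{5}] nothing but 5 survives at r6c3, so r6c3=5.
Step 8. [r4c3∈{1}] r4c3 has the single candidate 1. So r4c3=1.
Step 9. [r2c2∈{5}] r2c2's peers cover all but 5. So r2c2=5.
Step 10. [r5c5∈{1}] only 1 remains possible at r5c5, so r5c5=1.
Step 11. [r2c6∈{3}] r2c6 is down to just 3. So r2c6=3.
Step 12. [r3c3∈{3}] r3c3's peers cover all but 3 ⇒ r3c3=3.
Step 13. [r6c5∈{2}] only 2 remains possible at r6c5. So r6c5=2.
Step 14. [r1c1∈{1}] r1c1's peers cover all but 1. So r1c1=1.
Step 15. [r3c5∈{4}] nothing but 4 survives at r3c5, so r3c5=4.
Step 16. [r2c1∈{2}] nothing but 2 survives at r2c1, so r2c1=2.
Step 17. [r5c2∈{6}] r5c2's peers cover all but 6 ⇒ r5c2=6.

Answer: 1 3 6 2 5 4 / 2 5 4 1 6 3 / 5 2 3 6 4 1 / 6 4 1 5 3 2 / 3 6 2 4 1 5 / 4 1 5 3 2 6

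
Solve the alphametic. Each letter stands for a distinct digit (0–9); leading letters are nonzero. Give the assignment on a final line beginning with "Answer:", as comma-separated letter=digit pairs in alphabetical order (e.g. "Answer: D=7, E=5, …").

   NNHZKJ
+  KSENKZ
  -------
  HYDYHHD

Step 1. [col 1: J + Z ≡ D (mod 10)] no forcing yet in column 1 (carry-in 0); Z=4 is free and consistent — try it ⇒ Z=4.
Step 2. [H] adding two 6-digit numbers gives at most 6+1 digits, and here it does — H is that final carry and must be 1 ⇒ H=1.
Step 3. [col 1: J + Z ≡ D (mod 10)] column 1 (J + Z ≡ D (mod 10), carry-in 0) doesn't pin D yet; pick D=3 and continue, so D=3.
Step 4. [col 1: J + Z ≡ D (mod 10)] in column 1 we have J+Z≡D with carry-in 0; given Z=4, D=3 and digits 1,3,4 already taken and all letters distinct, that pins J to 9 ⇒ J=9.
Step 5. [col 2: K + K ≡ H (mod 10)] no forcing yet in column 2 (carry-in 1); K=5 is free and consistent — try it. So K=5.
Step 6. [col 3: Z + N ≡ H (mod 10)] from column 3 (Z=4, H=1, carry-in 1, digits 1,3,4,5,9 already taken and all letters distinct): N must equal 6, so N=6.
Step 7. [col 4: H + E ≡ Y (mod 10)] column 4 (H + E ≡ Y (mod 10), carry-in 1) doesn't pin E yet; pick E=0 and continue. So E=0.
Step 8. [col 4: H + E ≡ Y (mod 10)] from column 4 (H=1, E=0, carry-in 1, digits 0,1,3,4,5,6,9 already taken and all letters distinct): Y must equal 2, so Y=2.
Step 9. [col 5: N + S ≡ D (mod 10)] column 5: given N=6, D=3, carry-in 0, and digits 0,1,2,3,4,5,6,9 already taken and all letters distinct, N+S≡D (mod 10) forces S=7. So S=7.

Answer: D=3, E=0, H=1, J=9, K=5, N=6, S=7, Y=2, Z=4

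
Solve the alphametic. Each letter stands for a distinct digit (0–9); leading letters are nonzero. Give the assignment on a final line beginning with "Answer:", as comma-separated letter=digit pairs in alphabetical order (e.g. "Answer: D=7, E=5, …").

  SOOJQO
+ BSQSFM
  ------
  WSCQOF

Step 1. [col 1: O + M ≡ F (mod 10)] O=9 is one option consistent with column 1 (O + M ≡ F (mod 10), carry-in 0) — take it ⇒ O=9.
Step 2. [col 1: O + M ≡ F (mod 10)] no forcing yet in column 1 (carry-in 0); F=0 is free and consistent — try it ⇒ F=0.
Step 3. [col 1: O + M ≡ F (mod 10)] column 1: given O=9, F=0, carry-in 0, and digits 0,9 already taken and all letters distinct, O+M≡F (mod 10) forces M=1 ⇒ M=1.
Step 4. [col 2: Q + F ≡ O (mod 10)] column 2 reads Q+F+carry(1)=O with F=0, O=9; with digits 0,1,9 already taken and all letters distinct, the only value for Q is 8 ⇒ Q=8.
Step 5. [col 3: J + S ≡ Q (mod 10)] column 3 (J + S ≡ Q (mod 10), carry-in 0) doesn't pin J yet; pick J=5 and continue. So J=5.
Step 6. [col 3: J + S ≡ Q (mod 10)] in column 3 we have J+S≡Q with carry-in 0; given J=5, Q=8 and digits 0,1,5,8,9 already taken and all letters distinct, that pins S to 3 ⇒ S=3.
Step 7. [col 4: O + Q ≡ C (mod 10)] column 4: given O=9, Q=8, carry-in 0, and digits 0,1,3,5,8,9 already taken and all letters distinct, O+Q≡C (mod 10) forces C=7, so C=7.
Step 8. [col 6: S + B ≡ W (mod 10)] column 6: given S=3, carry-in 1, and digits 0,1,3,5,7,8,9 already taken and all letters distinct, S+B≡W (mod 10) forces B=2. So B=2.
Step 9. [col 6: S + B ≡ W (mod 10)] column 6: given S=3, B=2, carry-in 1, and digits 0,1,2,3,5,7,8,9 already taken and all letters distinct, S+B≡W (mod 10) forces W=6. So W=6.

Answer: B=2, C=7, F=0, J=5, M=1, O=9, Q=8, S=3, W=6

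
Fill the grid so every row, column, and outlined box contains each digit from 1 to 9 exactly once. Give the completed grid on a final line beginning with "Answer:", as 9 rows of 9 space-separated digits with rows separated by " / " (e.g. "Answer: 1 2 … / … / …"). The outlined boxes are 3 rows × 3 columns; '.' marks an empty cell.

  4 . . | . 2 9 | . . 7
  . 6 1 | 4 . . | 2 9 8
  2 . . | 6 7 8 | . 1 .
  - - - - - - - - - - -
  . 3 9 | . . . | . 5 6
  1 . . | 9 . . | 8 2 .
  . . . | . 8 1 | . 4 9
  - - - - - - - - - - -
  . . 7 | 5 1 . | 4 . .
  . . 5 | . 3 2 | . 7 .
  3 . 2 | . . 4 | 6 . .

Step 1. [r4c6∈{7}] r4c6 has the single candidate 7, so r4c6=7.
Step 2. [r8c2∈{1,4,8,9}] row 8 places 4 nowhere but r8c2 ⇒ r8c2=4.
Step 3. [r5c5∈{4,5,6}] col 5 places 6 nowhere but r5c5, so r5c5=6.
Step 4. [r5c9∈{3}] r5c9 is down to just 3 ⇒ r5c9=3.
Step 5. [r8c1∈{6,8,9}] across row 8, 6 lands solely at r8c1 ⇒ r8c1=6.
Step 6. [r9c2∈{1,8,9}] across col 2, 1 lands solely at r9c2 ⇒ r9c2=1.
Step 7. [r6c2∈{2,5,7}] 2 has one home in col 2: r6c2. So r6c2=2.
Step 8. [r6c1∈{5,7}] r6c1 is the only open cell in row 6 admitting 5, so r6c1=5.
Step 9. [r7c8∈{3,8}] in row 7, 3 fits only at r7c8, so r7c8=3.
Step 10. [r3c3∈{3}] r3c3's peers cover all but 3, so r3c3=3.
Step 11. [r3c7∈{5}] r3c7 has the single candidate 5, so r3c7=5.
Step 12. [r7c1∈{8,9}] 9 has one home in col 1: r7c1 ⇒ r7c1=9.
Step 13. [r2c6∈{3,5}] in row 2, 3 fits only at r2c6, so r2c6=3.
Step 14. [r1c2∈{5,8}] r1c2 is the only open cell in row 1 admitting 5 ⇒ r1c2=5.
Step 15. [r8c9∈{1}] r8c9 is down to just 1, so r8c9=1.
Step 16. [r8c4∈{8}] only 8 remains possible at r8c4 ⇒ r8c4=8.
Step 17. [r9c8∈{8}] nothing but 8 survives at r9c8. So r9c8=8.
Step 18. [r7c9∈{2}] r7c9 has the single candidate 2. So r7c9=2.
Step 19. [r9c4∈{7}] only 7 remains possible at r9c4, so r9c4=7.
Step 20. [r1c4∈{1}] only 1 remains possible at r1c4. So r1c4=1.
Step 21. [r8c7∈{9}] r8c7 has the single candidate 9 ⇒ r8c7=9.
Step 22. [r5c6∈{5}] r5c6 is down to just 5 ⇒ r5c6=5.
Step 23. [r7c6∈{6}] only 6 remains possible at r7c6 ⇒ r7c6=6.
Step 24. [r6c3∈{6}] nothing but 6 survives at r6c3, so r6c3=6.
Step 25. [r4c1∈{8}] only 8 remains possible at r4c1. So r4c1=8.
Step 26. [r1c7∈{3}] nothing but 3 survives at r1c7. So r1c7=3.
Step 27. [r6c7∈{7}] nothing but 7 survives at r6c7 ⇒ r6c7=7.
Step 28. [r4c4∈{2}] r4c4 is down to just 2, so r4c4=2.
Step 29. [r6c4∈{3}] r6c4 is down to just 3. So r6c4=3.
Step 30. [r3c2∈{9}] only 9 remains possible at r3c2 ⇒ r3c2=9.
Step 31. [r1c8∈{6}] r1c8's peers cover all but 6. So r1c8=6.
Step 32. [r7c2∈{8}] r7c2 is down to just 8 ⇒ r7c2=8.
Step 33. [r2c5∈{5}] nothing but 5 survives at r2c5 ⇒ r2c5=5.
Step 34. [r4c5∈{4}] r4c5 is down to just 4. So r4c5=4.
Step 35. [r2c1∈{7}] nothing but 7 survives at r2c1 ⇒ r2c1=7.
Step 36. [r3c9∈{4}] only 4 remains possible at r3c9, so r3c9=4.
Step 37. [r5c3∈{4}] r5c3's peers cover all but 4, so r5c3=4.
Step 38. [r9c9∈{5}] r9c9 has the single candidate 5. So r9c9=5.
Step 39. [r1c3∈{8}] r1c3 has the single candidate 8. So r1c3=8.
Step 40. [r4c7∈{1}] r4c7 has the single candidate 1 ⇒ r4c7=1.
Step 41. [r9c5∈{9}] only 9 remains possible at r9c5. So r9c5=9.
Step 42. [r5c2∈{7}] r5c2 is down to just 7. So r5c2=7.

Answer: 4 5 8 1 2 9 3 6 7 / 7 6 1 4 5 3 2 9 8 / 2 9 3 6 7 8 5 1 4 / 8 3 9 2 4 7 1 5 6 / 1 7 4 9 6 5 8 2 3 / 5 2 6 3 8 1 7 4 9 / 9 8 7 5 1 6 4 3 2 / 6 4 5 8 3 2 9 7 1 / 3 1 2 7 9 4 6 8 5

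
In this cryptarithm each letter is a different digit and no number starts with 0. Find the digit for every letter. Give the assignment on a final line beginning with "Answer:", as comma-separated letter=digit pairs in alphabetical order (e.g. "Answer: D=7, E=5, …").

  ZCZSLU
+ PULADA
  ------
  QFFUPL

Step 1. [col 1: U + A ≡ L (mod 10)] several values work for L in column 1 (U + A ≡ L (mod 10), carry-in 0); try L=1 ⇒ L=1.
Step 2. [col 1: U + A ≡ L (mod 10)] no forcing yet in column 1 (carry-in 0); A=4 is free and consistent — try it, so A=4.
Step 3. [col 1: U + A ≡ L (mod 10)] in column 1 we have U+A≡L with carry-in 0; given A=4, L=1 and digits 1,4 already taken and all letters distinct, that pins U to 7 ⇒ U=7.
Step 4. [col 2: L + D ≡ P (mod 10)] several values work for P in column 2 (L + D ≡ P (mod 10), carry-in 1); try P=2 ⇒ P=2.
Step 5. [col 2: L + D ≡ P (mod 10)] from column 2 (L=1, P=2, carry-in 1, digits 1,2,4,7 already taken and all letters distinct): D must equal 0, so D=0.
Step 6. [col 3: S + A ≡ U (mod 10)] in column 3 we have S+A≡U with carry-in 0; given A=4, U=7 and digits 0,1,2,4,7 already taken and all letters distinct, that pins S to 3, so S=3.
Step 7. [col 4: Z + L ≡ F (mod 10)] Z=5 is one option consistent with column 4 (Z + L ≡ F (mod 10), carry-in 0) — take it, so Z=5.
Step 8. [col 4: Z + L ≡ F (mod 10)] from column 4 (Z=5, L=1, carry-in 0, digits 0,1,2,3,4,5,7 already taken and all letters distinct): F must equal 6 ⇒ F=6.
Step 9. [col 5: C + U ≡ F (mod 10)] in column 5 we have C+U≡F with carry-in 0; given U=7, F=6 and digits 0,1,2,3,4,5,6,7 already taken and all letters distinct, that pins C to 9, so C=9.
Step 10. [col 6: Z + P ≡ Q (mod 10)] in column 6 we have Z+P≡Q with carry-in 1; given Z=5, P=2 and digits 0,1,2,3,4,5,6,7,9 already taken and all letters distinct, that pins Q to 8 ⇒ Q=8.

Answer: A=4, C=9, D=0, F=6, L=1, P=2, Q=8, S=3, U=7, Z=5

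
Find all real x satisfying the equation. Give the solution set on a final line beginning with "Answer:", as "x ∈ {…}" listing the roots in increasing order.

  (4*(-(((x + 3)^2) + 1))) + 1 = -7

Step 1. [(4*(-(((x + 3)^2) + 1))) + 1 = -7] subtract 1: x sits inside (… + 1) ⇒ sub: 4*(-(((x + 3)^2) + 1)) = -8.
Step 2. [4*(-(((x + 3)^2) + 1)) = -8] 4·(inner) — divide through by 4 ⇒ div: -(((x + 3)^2) + 1) = -2.
Step 3. [-(((x + 3)^2) + 1) = -2] LHS negated; negate both sides. So neg: ((x + 3)^2) + 1 = 2.
Step 4. [((x + 3)^2) + 1 = 2] the outer +1 inverts by subtracting 1 ⇒ sub: (x + 3)^2 = 1.
Step 5. [(x + 3)^2 = 1] 1 ≥ 0, LHS is (·)² — take ±√. So sqrt: x + 3 = 1 or -1.
Step 6. [x + 3 = 1 or -1] subtract 3: x sits inside (… + 3). So sub: x = -2 or -4.

Answer: x ∈ {-4, -2}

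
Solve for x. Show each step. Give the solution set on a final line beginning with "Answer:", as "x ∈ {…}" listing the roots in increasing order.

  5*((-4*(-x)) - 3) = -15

Step 1. [5*((-4*(-x)) - 3) = -15] leading coefficient 5: divide by 5, so div: (-4*(-x)) - 3 = -3.
Step 2. [(-4*(-x)) - 3 = -3] add 3: x sits inside (… - 3) ⇒ sub: -4*(-x) = 0.
Step 3. [-4*(-x) = 0] -4·(inner) — divide through by -4, so div: -x = 0.
Step 4. [-x = 0] leading − — multiply by −1. So neg: x = 0.

Answer: x ∈ {0}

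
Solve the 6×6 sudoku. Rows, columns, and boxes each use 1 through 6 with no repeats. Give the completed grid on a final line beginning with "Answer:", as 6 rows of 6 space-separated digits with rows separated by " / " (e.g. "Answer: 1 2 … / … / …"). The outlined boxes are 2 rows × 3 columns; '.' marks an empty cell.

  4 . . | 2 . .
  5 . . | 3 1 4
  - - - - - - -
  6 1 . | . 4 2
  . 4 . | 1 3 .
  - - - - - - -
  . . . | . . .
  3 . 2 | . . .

Step 1. [r5c3∈{1,4,5,6}] in col 3, 4 fits only at r5c3 ⇒ r5c3=4.
Step 2. [r3c4∈{5}] r3c4 is down to just 5. So r3c4=5.
Step 3. [r5c4∈{6}] nothing but 6 survives at r5c4, so r5c4=6.
Step 4. [r6c5∈{5}] nothing but 5 survives at r6c5. So r6c5=5.
Step 5. [r2c3∈{6}] r2c3's peers cover all but 6, so r2c3=6.
Step 6. [r4c6∈{6}] r4c6 is down to just 6. So r4c6=6.
Step 7. [r1c2∈{3}] r1c2's peers cover all but 3. So r1c2=3.
Step 8. [r5c1∈{1}] r5c1's peers cover all but 1, so r5c1=1.
Step 9. [r5c2∈{5}] only 5 remains possible at r5c2 ⇒ r5c2=5.
Step 10. [r1c5∈{6}] only 6 remains possible at r1c5. So r1c5=6.
Step 11. [r2c2∈{2}] r2c2's peers cover all but 2 ⇒ r2c2=2.
Step 12. [r6c2∈{6}] nothing but 6 survives at r6c2. So r6c2=6.
Step 13. [r4c3∈{5}] r4c3's peers cover all but 5. So r4c3=5.
Step 14. [r3c3∈{3}] only 3 remains possible at r3c3 ⇒ r3c3=3.
Step 15. [r5c5∈{2}] r5c5's peers cover all but 2, so r5c5=2.
Step 16. [r4c1∈{2}] r4c1 is down to just 2. So r4c1=2.
Step 17. [r1c3∈{1}] r1c3 is down to just 1 ⇒ r1c3=1.
Step 18. [r1c6∈{5}] only 5 remains possible at r1c6. So r1c6=5.
Step 19. [r6c6∈{1}] r6c6's peers cover all but 1, so r6c6=1.
Step 20. [r5c6∈{3}] r5c6 is down to just 3. So r5c6=3.
Step 21. [r6c4∈{4}] r6c4 has the single candidate 4 ⇒ r6c4=4.

Answer: 4 3 1 2 6 5 / 5 2 6 3 1 4 / 6 1 3 5 4 2 / 2 4 5 1 3 6 / 1 5 4 6 2 3 / 3 6 2 4 5 1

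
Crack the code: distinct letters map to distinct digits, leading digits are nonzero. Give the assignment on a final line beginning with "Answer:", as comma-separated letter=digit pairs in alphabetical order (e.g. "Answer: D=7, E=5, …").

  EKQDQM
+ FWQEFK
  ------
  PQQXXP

Step 1. [col 1: M + K ≡ P (mod 10)] no forcing yet in column 1 (carry-in 0); M=8 is free and consistent — try it. So M=8.
Step 2. [col 1: M + K ≡ P (mod 10)] no forcing yet in column 1 (carry-in 0); P=7 is free and consistent — try it. So P=7.
Step 3. [col 1: M + K ≡ P (mod 10)] in column 1 we have M+K≡P with carry-in 0; given M=8, P=7 and digits 7,8 already taken and all letters distinct, that pins K to 9, so K=9.
Step 4. [col 2: Q + F ≡ X (mod 10)] F=4 is one option consistent with column 2 (Q + F ≡ X (mod 10), carry-in 1) — take it ⇒ F=4.
Step 5. [col 2: Q + F ≡ X (mod 10)] several values work for X in column 2 (Q + F ≡ X (mod 10), carry-in 1); try X=5 ⇒ X=5.
Step 6. [col 2: Q + F ≡ X (mod 10)] column 2 reads Q+F+carry(1)=X with F=4, X=5; with digits 4,5,7,8,9 already taken and all letters distinct, the only value for Q is 0, so Q=0.
Step 7. [col 3: D + E ≡ X (mod 10)] several values work for E in column 3 (D + E ≡ X (mod 10), carry-in 0); try E=2 ⇒ E=2.
Step 8. [col 3: D + E ≡ X (mod 10)] column 3 reads D+E+carry(0)=X with E=2, X=5; with digits 0,2,4,5,7,8,9 already taken and all letters distinct, the only value for D is 3 ⇒ D=3.
Step 9. [col 5: K + W ≡ Q (mod 10)] column 5 reads K+W+carry(0)=Q with K=9, Q=0; with digits 0,2,3,4,5,7,8,9 already taken and all letters distinct, the only value for W is 1 ⇒ W=1.

Answer: D=3, E=2, F=4, K=9, M=8, P=7, Q=0, W=1, X=5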